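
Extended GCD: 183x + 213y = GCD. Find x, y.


Tabular extended Euclidean (each row: r = 183*s + 213*t):
r=183, s=1, t=0
r=213, s=0, t=1
q=0: r=183, s=1, t=0   [183*(1) + 213*(0) = 183]
q=1: r=30, s=-1, t=1   [183*(-1) + 213*(1) = 30]
q=6: r=3, s=7, t=-6   [183*(7) + 213*(-6) = 3]
q=10: r=0, s=-71, t=61   [183*(-71) + 213*(61) = 0]
GCD = 3; from the row with r=3: x=7, y=-6
Check: 183*(7) + 213*(-6) = 1281 - 1278 = 3

GCD = 3, x = 7, y = -6


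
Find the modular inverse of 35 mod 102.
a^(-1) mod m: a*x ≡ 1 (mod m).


Use the extended Euclidean algorithm on (102, 35); each row r = 102*s + 35*t:
r=102, s=1, t=0
r=35, s=0, t=1
q=2: r=32, s=1, t=-2   [102*(1) + 35*(-2) = 32]
q=1: r=3, s=-1, t=3   [102*(-1) + 35*(3) = 3]
q=10: r=2, s=11, t=-32   [102*(11) + 35*(-32) = 2]
q=1: r=1, s=-12, t=35   [102*(-12) + 35*(35) = 1]
q=2: r=0, s=35, t=-102   [102*(35) + 35*(-102) = 0]
GCD = 1 with t = 35, so 35*(35) ≡ 1 (mod 102)
Inverse = 35 mod 102 = 35
Check: 35 * 35 = 1225 ≡ 1 (mod 102)

35^(-1) ≡ 35 (mod 102)


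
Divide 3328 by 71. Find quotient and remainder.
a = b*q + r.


3328 = 71 * 46 + 62
Check: 3266 + 62 = 3328

q = 46, r = 62


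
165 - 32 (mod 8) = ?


165 - 32 = 133
133 mod 8 = 5


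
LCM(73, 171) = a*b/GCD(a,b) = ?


GCD(73, 171) = 1
LCM = 73*171/1 = 12483/1 = 12483

LCM = 12483


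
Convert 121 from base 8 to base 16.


121 (base 8) = 81 (decimal)
81 (decimal) = 51 (base 16)


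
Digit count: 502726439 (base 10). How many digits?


502726439 has 9 digits in base 10
floor(log10(502726439)) + 1 = floor(8.7013) + 1 = 9

9 digits (base 10)


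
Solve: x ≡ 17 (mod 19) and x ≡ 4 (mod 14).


M = 19*14 = 266
M1 = M/19 = 14, M2 = M/14 = 19
M1^(-1) mod 19 = 15, M2^(-1) mod 14 = 3
x = 17*14*15 + 4*19*3 = 3798
3798 mod 266 = 74
Check: 74 mod 19 = 17 ✓, 74 mod 14 = 4 ✓

x ≡ 74 (mod 266)


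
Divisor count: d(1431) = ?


1431 = 3^3 × 53^1
d(1431) = (3+1) × (1+1) = 8

8 divisors


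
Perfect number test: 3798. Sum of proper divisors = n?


Proper divisors of 3798: 1, 2, 3, 6, 9, 18, 211, 422, 633, 1266, 1899
Sum = 1 + 2 + 3 + 6 + 9 + 18 + 211 + 422 + 633 + 1266 + 1899 = 4470

No, 3798 is not perfect (4470 ≠ 3798)


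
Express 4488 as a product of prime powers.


4488 / 2 = 2244
2244 / 2 = 1122
1122 / 2 = 561
561 / 3 = 187
187 / 11 = 17
17 / 17 = 1
4488 = 2^3 × 3 × 11 × 17


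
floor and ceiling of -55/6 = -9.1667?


-55/6 = -9.1667
floor = -10
ceil = -9

floor = -10, ceil = -9


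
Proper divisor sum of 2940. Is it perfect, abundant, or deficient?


Proper divisors: 1, 2, 3, 4, 5, 6, 7, 10, 12, 14, 15, 20, 21, 28, 30, 35, 42, 49, 60, 70, 84, 98, 105, 140, 147, 196, 210, 245, 294, 420, 490, 588, 735, 980, 1470
Sum = 1 + 2 + 3 + 4 + 5 + 6 + 7 + 10 + 12 + 14 + 15 + 20 + 21 + 28 + 30 + 35 + 42 + 49 + 60 + 70 + 84 + 98 + 105 + 140 + 147 + 196 + 210 + 245 + 294 + 420 + 490 + 588 + 735 + 980 + 1470 = 6636
6636 > 2940 → abundant

s(2940) = 6636 (abundant)


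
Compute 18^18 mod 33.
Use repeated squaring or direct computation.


18^1 mod 33 = 18
18^2 mod 33 = 27
18^3 mod 33 = 24
18^4 mod 33 = 3
18^5 mod 33 = 21
18^6 mod 33 = 15
18^7 mod 33 = 6
18^8 mod 33 = 9
18^9 mod 33 = 30
18^10 mod 33 = 12
18^11 mod 33 = 18
18^12 mod 33 = 27
18^13 mod 33 = 24
18^14 mod 33 = 3
18^15 mod 33 = 21
18^16 mod 33 = 15
18^17 mod 33 = 6
18^18 mod 33 = 9


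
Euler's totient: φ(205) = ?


205 = 5 × 41
Prime factors: 5, 41
φ(205) = 205 × (1-1/5) × (1-1/41)
= 205 × 4/5 × 40/41 = 160

φ(205) = 160


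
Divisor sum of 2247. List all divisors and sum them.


Divisors of 2247: 1, 3, 7, 21, 107, 321, 749, 2247
Sum = 1 + 3 + 7 + 21 + 107 + 321 + 749 + 2247 = 3456

σ(2247) = 3456


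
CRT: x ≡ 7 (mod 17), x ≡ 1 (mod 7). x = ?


M = 17*7 = 119
M1 = M/17 = 7, M2 = M/7 = 17
M1^(-1) mod 17 = 5, M2^(-1) mod 7 = 5
x = 7*7*5 + 1*17*5 = 330
330 mod 119 = 92
Check: 92 mod 17 = 7 ✓, 92 mod 7 = 1 ✓

x ≡ 92 (mod 119)


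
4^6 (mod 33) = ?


4^1 mod 33 = 4
4^2 mod 33 = 16
4^3 mod 33 = 31
4^4 mod 33 = 25
4^5 mod 33 = 1
4^6 mod 33 = 4


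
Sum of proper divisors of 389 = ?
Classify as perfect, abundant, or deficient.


Proper divisors: 1
Sum = 1 = 1
1 < 389 → deficient

s(389) = 1 (deficient)


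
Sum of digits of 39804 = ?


3 + 9 + 8 + 0 + 4 = 24


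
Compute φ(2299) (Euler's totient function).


2299 = 11^2 × 19
Prime factors: 11, 19
φ(2299) = 2299 × (1-1/11) × (1-1/19)
= 2299 × 10/11 × 18/19 = 1980

φ(2299) = 1980


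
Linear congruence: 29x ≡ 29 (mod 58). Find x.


GCD(29, 58) = 29 divides 29
Divide: 1x ≡ 1 (mod 2)
x ≡ 1 (mod 2)


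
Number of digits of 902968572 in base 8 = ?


902968572 in base 8 = 6564432374
Number of digits = 10

10 digits (base 8)


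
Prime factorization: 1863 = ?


1863 / 3 = 621
621 / 3 = 207
207 / 3 = 69
69 / 3 = 23
23 / 23 = 1
1863 = 3^4 × 23


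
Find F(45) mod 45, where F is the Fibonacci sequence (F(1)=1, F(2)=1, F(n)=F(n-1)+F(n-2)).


F(k) mod 45 for k=1..45:
1, 1, 2, 3, 5, 8, 13, 21, 34, 10, 44, 9, 8, 17, 25, 42, 22, 19, 41, 15, 11, 26, 37, 18, 10, 28, 38, 21, 14, 35, 4, 39, 43, 37, 35, 27, 17, 44, 16, 15, 31, 1, 32, 33, 20
F(45) mod 45 = 20


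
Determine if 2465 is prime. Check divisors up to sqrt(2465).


2465 / 5 = 493 (exact division)
2465 is NOT prime.

No, 2465 is not prime


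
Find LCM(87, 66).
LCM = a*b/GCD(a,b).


GCD(87, 66) = 3
LCM = 87*66/3 = 5742/3 = 1914

LCM = 1914


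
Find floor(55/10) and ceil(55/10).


55/10 = 5.5000
floor = 5
ceil = 6

floor = 5, ceil = 6


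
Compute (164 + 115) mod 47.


164 + 115 = 279
279 mod 47 = 44


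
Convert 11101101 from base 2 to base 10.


11101101 (base 2) = 237 (decimal)
237 (decimal) = 237 (base 10)


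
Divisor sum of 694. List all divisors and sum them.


Divisors of 694: 1, 2, 347, 694
Sum = 1 + 2 + 347 + 694 = 1044

σ(694) = 1044


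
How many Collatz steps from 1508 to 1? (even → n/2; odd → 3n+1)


1508 → 754 → 377 → 1132 → 566 → 283 → 850 → 425 → 1276 → 638 → 319 → 958 → 479 → 1438 → 719 → 2158 → 1079 → 3238 → 1619 → 4858 → 2429 → 7288 → 3644 → 1822 → 911 → 2734 → 1367 → 4102 → 2051 → 6154 → 3077 → 9232 → 4616 → 2308 → 1154 → 577 → 1732 → 866 → 433 → 1300 → 650 → 325 → 976 → 488 → 244 → 122 → 61 → 184 → 92 → 46 → 23 → 70 → 35 → 106 → 53 → 160 → 80 → 40 → 20 → 10 → 5 → 16 → 8 → 4 → 2 → 1
Total steps = 65

65 steps


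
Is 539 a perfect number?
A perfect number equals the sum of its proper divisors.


Proper divisors of 539: 1, 7, 11, 49, 77
Sum = 1 + 7 + 11 + 49 + 77 = 145

No, 539 is not perfect (145 ≠ 539)


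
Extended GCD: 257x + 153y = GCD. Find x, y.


Tabular extended Euclidean (each row: r = 257*s + 153*t):
r=257, s=1, t=0
r=153, s=0, t=1
q=1: r=104, s=1, t=-1   [257*(1) + 153*(-1) = 104]
q=1: r=49, s=-1, t=2   [257*(-1) + 153*(2) = 49]
q=2: r=6, s=3, t=-5   [257*(3) + 153*(-5) = 6]
q=8: r=1, s=-25, t=42   [257*(-25) + 153*(42) = 1]
q=6: r=0, s=153, t=-257   [257*(153) + 153*(-257) = 0]
GCD = 1; from the row with r=1: x=-25, y=42
Check: 257*(-25) + 153*(42) = -6425 + 6426 = 1

GCD = 1, x = -25, y = 42


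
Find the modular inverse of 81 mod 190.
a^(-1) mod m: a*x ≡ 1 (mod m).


Use the extended Euclidean algorithm on (190, 81); each row r = 190*s + 81*t:
r=190, s=1, t=0
r=81, s=0, t=1
q=2: r=28, s=1, t=-2   [190*(1) + 81*(-2) = 28]
q=2: r=25, s=-2, t=5   [190*(-2) + 81*(5) = 25]
q=1: r=3, s=3, t=-7   [190*(3) + 81*(-7) = 3]
q=8: r=1, s=-26, t=61   [190*(-26) + 81*(61) = 1]
q=3: r=0, s=81, t=-190   [190*(81) + 81*(-190) = 0]
GCD = 1 with t = 61, so 81*(61) ≡ 1 (mod 190)
Inverse = 61 mod 190 = 61
Check: 81 * 61 = 4941 ≡ 1 (mod 190)

81^(-1) ≡ 61 (mod 190)


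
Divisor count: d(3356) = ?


3356 = 2^2 × 839^1
d(3356) = (2+1) × (1+1) = 6

6 divisors


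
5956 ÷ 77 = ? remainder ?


5956 = 77 * 77 + 27
Check: 5929 + 27 = 5956

q = 77, r = 27


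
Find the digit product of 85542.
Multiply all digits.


8 × 5 × 5 × 4 × 2 = 1600


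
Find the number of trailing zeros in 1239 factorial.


floor(1239/5) = 247
floor(1239/25) = 49
floor(1239/125) = 9
floor(1239/625) = 1
Total = 306

306 trailing zeros


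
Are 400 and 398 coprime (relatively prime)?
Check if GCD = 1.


Euclidean algorithm:
400 = 1 * 398 + 2
398 = 199 * 2 + 0
GCD(400, 398) = 2

No, not coprime (GCD = 2)


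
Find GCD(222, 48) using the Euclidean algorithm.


222 = 4 * 48 + 30
48 = 1 * 30 + 18
30 = 1 * 18 + 12
18 = 1 * 12 + 6
12 = 2 * 6 + 0
GCD = 6


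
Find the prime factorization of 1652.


1652 / 2 = 826
826 / 2 = 413
413 / 7 = 59
59 / 59 = 1
1652 = 2^2 × 7 × 59


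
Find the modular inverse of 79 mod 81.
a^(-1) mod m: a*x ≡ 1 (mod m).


Use the extended Euclidean algorithm on (81, 79); each row r = 81*s + 79*t:
r=81, s=1, t=0
r=79, s=0, t=1
q=1: r=2, s=1, t=-1   [81*(1) + 79*(-1) = 2]
q=39: r=1, s=-39, t=40   [81*(-39) + 79*(40) = 1]
q=2: r=0, s=79, t=-81   [81*(79) + 79*(-81) = 0]
GCD = 1 with t = 40, so 79*(40) ≡ 1 (mod 81)
Inverse = 40 mod 81 = 40
Check: 79 * 40 = 3160 ≡ 1 (mod 81)

79^(-1) ≡ 40 (mod 81)


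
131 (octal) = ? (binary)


131 (base 8) = 89 (decimal)
89 (decimal) = 1011001 (base 2)


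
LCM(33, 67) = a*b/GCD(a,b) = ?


GCD(33, 67) = 1
LCM = 33*67/1 = 2211/1 = 2211

LCM = 2211


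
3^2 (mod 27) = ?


3^1 mod 27 = 3
3^2 mod 27 = 9


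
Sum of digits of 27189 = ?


2 + 7 + 1 + 8 + 9 = 27


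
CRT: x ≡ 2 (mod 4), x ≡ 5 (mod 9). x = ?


M = 4*9 = 36
M1 = M/4 = 9, M2 = M/9 = 4
M1^(-1) mod 4 = 1, M2^(-1) mod 9 = 7
x = 2*9*1 + 5*4*7 = 158
158 mod 36 = 14
Check: 14 mod 4 = 2 ✓, 14 mod 9 = 5 ✓

x ≡ 14 (mod 36)


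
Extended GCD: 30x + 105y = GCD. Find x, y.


Tabular extended Euclidean (each row: r = 30*s + 105*t):
r=30, s=1, t=0
r=105, s=0, t=1
q=0: r=30, s=1, t=0   [30*(1) + 105*(0) = 30]
q=3: r=15, s=-3, t=1   [30*(-3) + 105*(1) = 15]
q=2: r=0, s=7, t=-2   [30*(7) + 105*(-2) = 0]
GCD = 15; from the row with r=15: x=-3, y=1
Check: 30*(-3) + 105*(1) = -90 + 105 = 15

GCD = 15, x = -3, y = 1


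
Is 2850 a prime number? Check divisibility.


2850 / 2 = 1425 (exact division)
2850 is NOT prime.

No, 2850 is not prime


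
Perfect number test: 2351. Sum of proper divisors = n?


Proper divisors of 2351: 1
Sum = 1 = 1

No, 2351 is not perfect (1 ≠ 2351)


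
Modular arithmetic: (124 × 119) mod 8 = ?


124 × 119 = 14756
14756 mod 8 = 4


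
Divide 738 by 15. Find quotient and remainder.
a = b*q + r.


738 = 15 * 49 + 3
Check: 735 + 3 = 738

q = 49, r = 3


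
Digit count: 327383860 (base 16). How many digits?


327383860 in base 16 = 13837B34
Number of digits = 8

8 digits (base 16)


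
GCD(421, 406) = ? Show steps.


421 = 1 * 406 + 15
406 = 27 * 15 + 1
15 = 15 * 1 + 0
GCD = 1


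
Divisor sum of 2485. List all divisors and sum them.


Divisors of 2485: 1, 5, 7, 35, 71, 355, 497, 2485
Sum = 1 + 5 + 7 + 35 + 71 + 355 + 497 + 2485 = 3456

σ(2485) = 3456


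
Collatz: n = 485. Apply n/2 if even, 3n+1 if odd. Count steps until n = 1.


485 → 1456 → 728 → 364 → 182 → 91 → 274 → 137 → 412 → 206 → 103 → 310 → 155 → 466 → 233 → 700 → 350 → 175 → 526 → 263 → 790 → 395 → 1186 → 593 → 1780 → 890 → 445 → 1336 → 668 → 334 → 167 → 502 → 251 → 754 → 377 → 1132 → 566 → 283 → 850 → 425 → 1276 → 638 → 319 → 958 → 479 → 1438 → 719 → 2158 → 1079 → 3238 → 1619 → 4858 → 2429 → 7288 → 3644 → 1822 → 911 → 2734 → 1367 → 4102 → 2051 → 6154 → 3077 → 9232 → 4616 → 2308 → 1154 → 577 → 1732 → 866 → 433 → 1300 → 650 → 325 → 976 → 488 → 244 → 122 → 61 → 184 → 92 → 46 → 23 → 70 → 35 → 106 → 53 → 160 → 80 → 40 → 20 → 10 → 5 → 16 → 8 → 4 → 2 → 1
Total steps = 97

97 steps


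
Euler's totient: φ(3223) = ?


3223 = 11 × 293
Prime factors: 11, 293
φ(3223) = 3223 × (1-1/11) × (1-1/293)
= 3223 × 10/11 × 292/293 = 2920

φ(3223) = 2920


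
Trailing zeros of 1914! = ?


floor(1914/5) = 382
floor(1914/25) = 76
floor(1914/125) = 15
floor(1914/625) = 3
Total = 476

476 trailing zeros


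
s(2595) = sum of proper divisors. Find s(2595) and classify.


Proper divisors: 1, 3, 5, 15, 173, 519, 865
Sum = 1 + 3 + 5 + 15 + 173 + 519 + 865 = 1581
1581 < 2595 → deficient

s(2595) = 1581 (deficient)


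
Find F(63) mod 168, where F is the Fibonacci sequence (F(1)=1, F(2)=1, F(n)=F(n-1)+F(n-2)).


F(k) mod 168 for k=1..63:
1, 1, 2, 3, 5, 8, 13, 21, 34, 55, 89, 144, 65, 41, 106, 147, 85, 64, 149, 45, 26, 71, 97, 0, 97, 97, 26, 123, 149, 104, 85, 21, 106, 127, 65, 24, 89, 113, 34, 147, 13, 160, 5, 165, 2, 167, 1, 0, 1, 1, 2, 3, 5, 8, 13, 21, 34, 55, 89, 144, 65, 41, 106
F(63) mod 168 = 106


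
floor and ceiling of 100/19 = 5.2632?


100/19 = 5.2632
floor = 5
ceil = 6

floor = 5, ceil = 6


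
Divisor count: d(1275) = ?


1275 = 3^1 × 5^2 × 17^1
d(1275) = (1+1) × (2+1) × (1+1) = 12

12 divisors


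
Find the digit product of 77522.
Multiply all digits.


7 × 7 × 5 × 2 × 2 = 980


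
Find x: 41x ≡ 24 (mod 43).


GCD(41, 43) = 1, unique solution
a^(-1) mod 43 = 21
x = 21 * 24 mod 43 = 31

x ≡ 31 (mod 43)


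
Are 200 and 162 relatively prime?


Euclidean algorithm:
200 = 1 * 162 + 38
162 = 4 * 38 + 10
38 = 3 * 10 + 8
10 = 1 * 8 + 2
8 = 4 * 2 + 0
GCD(200, 162) = 2

No, not coprime (GCD = 2)


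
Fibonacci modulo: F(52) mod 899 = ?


F(k) mod 899 for k=1..52:
1, 1, 2, 3, 5, 8, 13, 21, 34, 55, 89, 144, 233, 377, 610, 88, 698, 786, 585, 472, 158, 630, 788, 519, 408, 28, 436, 464, 1, 465, 466, 32, 498, 530, 129, 659, 788, 548, 437, 86, 523, 609, 233, 842, 176, 119, 295, 414, 709, 224, 34, 258
F(52) mod 899 = 258


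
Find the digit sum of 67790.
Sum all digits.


6 + 7 + 7 + 9 + 0 = 29


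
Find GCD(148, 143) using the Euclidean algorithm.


148 = 1 * 143 + 5
143 = 28 * 5 + 3
5 = 1 * 3 + 2
3 = 1 * 2 + 1
2 = 2 * 1 + 0
GCD = 1


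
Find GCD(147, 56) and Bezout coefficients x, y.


Tabular extended Euclidean (each row: r = 147*s + 56*t):
r=147, s=1, t=0
r=56, s=0, t=1
q=2: r=35, s=1, t=-2   [147*(1) + 56*(-2) = 35]
q=1: r=21, s=-1, t=3   [147*(-1) + 56*(3) = 21]
q=1: r=14, s=2, t=-5   [147*(2) + 56*(-5) = 14]
q=1: r=7, s=-3, t=8   [147*(-3) + 56*(8) = 7]
q=2: r=0, s=8, t=-21   [147*(8) + 56*(-21) = 0]
GCD = 7; from the row with r=7: x=-3, y=8
Check: 147*(-3) + 56*(8) = -441 + 448 = 7

GCD = 7, x = -3, y = 8


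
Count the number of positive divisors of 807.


807 = 3^1 × 269^1
d(807) = (1+1) × (1+1) = 4

4 divisors


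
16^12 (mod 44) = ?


16^1 mod 44 = 16
16^2 mod 44 = 36
16^3 mod 44 = 4
16^4 mod 44 = 20
16^5 mod 44 = 12
16^6 mod 44 = 16
16^7 mod 44 = 36
16^8 mod 44 = 4
16^9 mod 44 = 20
16^10 mod 44 = 12
16^11 mod 44 = 16
16^12 mod 44 = 36


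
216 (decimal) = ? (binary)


216 (base 10) = 216 (decimal)
216 (decimal) = 11011000 (base 2)


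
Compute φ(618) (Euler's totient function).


618 = 2 × 3 × 103
Prime factors: 2, 3, 103
φ(618) = 618 × (1-1/2) × (1-1/3) × (1-1/103)
= 618 × 1/2 × 2/3 × 102/103 = 204

φ(618) = 204


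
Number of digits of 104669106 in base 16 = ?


104669106 in base 16 = 63D1FB2
Number of digits = 7

7 digits (base 16)


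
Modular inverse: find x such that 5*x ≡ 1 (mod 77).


Use the extended Euclidean algorithm on (77, 5); each row r = 77*s + 5*t:
r=77, s=1, t=0
r=5, s=0, t=1
q=15: r=2, s=1, t=-15   [77*(1) + 5*(-15) = 2]
q=2: r=1, s=-2, t=31   [77*(-2) + 5*(31) = 1]
q=2: r=0, s=5, t=-77   [77*(5) + 5*(-77) = 0]
GCD = 1 with t = 31, so 5*(31) ≡ 1 (mod 77)
Inverse = 31 mod 77 = 31
Check: 5 * 31 = 155 ≡ 1 (mod 77)

5^(-1) ≡ 31 (mod 77)


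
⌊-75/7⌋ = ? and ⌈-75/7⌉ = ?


-75/7 = -10.7143
floor = -11
ceil = -10

floor = -11, ceil = -10


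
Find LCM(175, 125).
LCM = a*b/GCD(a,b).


GCD(175, 125) = 25
LCM = 175*125/25 = 21875/25 = 875

LCM = 875


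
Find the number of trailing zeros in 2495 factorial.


floor(2495/5) = 499
floor(2495/25) = 99
floor(2495/125) = 19
floor(2495/625) = 3
Total = 620

620 trailing zeros


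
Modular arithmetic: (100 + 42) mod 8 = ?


100 + 42 = 142
142 mod 8 = 6


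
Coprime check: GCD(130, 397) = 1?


Euclidean algorithm:
397 = 3 * 130 + 7
130 = 18 * 7 + 4
7 = 1 * 4 + 3
4 = 1 * 3 + 1
3 = 3 * 1 + 0
GCD(130, 397) = 1

Yes, coprime (GCD = 1)


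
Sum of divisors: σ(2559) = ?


Divisors of 2559: 1, 3, 853, 2559
Sum = 1 + 3 + 853 + 2559 = 3416

σ(2559) = 3416


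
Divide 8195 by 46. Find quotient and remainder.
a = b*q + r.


8195 = 46 * 178 + 7
Check: 8188 + 7 = 8195

q = 178, r = 7


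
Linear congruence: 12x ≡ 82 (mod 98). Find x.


GCD(12, 98) = 2 divides 82
Divide: 6x ≡ 41 (mod 49)
x ≡ 15 (mod 49)


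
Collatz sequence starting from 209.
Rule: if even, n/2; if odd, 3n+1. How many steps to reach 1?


209 → 628 → 314 → 157 → 472 → 236 → 118 → 59 → 178 → 89 → 268 → 134 → 67 → 202 → 101 → 304 → 152 → 76 → 38 → 19 → 58 → 29 → 88 → 44 → 22 → 11 → 34 → 17 → 52 → 26 → 13 → 40 → 20 → 10 → 5 → 16 → 8 → 4 → 2 → 1
Total steps = 39

39 steps


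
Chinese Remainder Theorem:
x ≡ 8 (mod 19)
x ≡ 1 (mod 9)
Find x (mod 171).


M = 19*9 = 171
M1 = M/19 = 9, M2 = M/9 = 19
M1^(-1) mod 19 = 17, M2^(-1) mod 9 = 1
x = 8*9*17 + 1*19*1 = 1243
1243 mod 171 = 46
Check: 46 mod 19 = 8 ✓, 46 mod 9 = 1 ✓

x ≡ 46 (mod 171)


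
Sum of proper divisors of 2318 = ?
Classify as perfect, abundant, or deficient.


Proper divisors: 1, 2, 19, 38, 61, 122, 1159
Sum = 1 + 2 + 19 + 38 + 61 + 122 + 1159 = 1402
1402 < 2318 → deficient

s(2318) = 1402 (deficient)


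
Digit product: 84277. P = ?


8 × 4 × 2 × 7 × 7 = 3136


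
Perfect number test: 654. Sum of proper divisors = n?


Proper divisors of 654: 1, 2, 3, 6, 109, 218, 327
Sum = 1 + 2 + 3 + 6 + 109 + 218 + 327 = 666

No, 654 is not perfect (666 ≠ 654)


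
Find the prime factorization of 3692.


3692 / 2 = 1846
1846 / 2 = 923
923 / 13 = 71
71 / 71 = 1
3692 = 2^2 × 13 × 71


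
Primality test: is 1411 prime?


1411 / 17 = 83 (exact division)
1411 is NOT prime.

No, 1411 is not prime


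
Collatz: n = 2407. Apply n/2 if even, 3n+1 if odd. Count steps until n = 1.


2407 → 7222 → 3611 → 10834 → 5417 → 16252 → 8126 → 4063 → 12190 → 6095 → 18286 → 9143 → 27430 → 13715 → 41146 → 20573 → 61720 → 30860 → 15430 → 7715 → 23146 → 11573 → 34720 → 17360 → 8680 → 4340 → 2170 → 1085 → 3256 → 1628 → 814 → 407 → 1222 → 611 → 1834 → 917 → 2752 → 1376 → 688 → 344 → 172 → 86 → 43 → 130 → 65 → 196 → 98 → 49 → 148 → 74 → 37 → 112 → 56 → 28 → 14 → 7 → 22 → 11 → 34 → 17 → 52 → 26 → 13 → 40 → 20 → 10 → 5 → 16 → 8 → 4 → 2 → 1
Total steps = 71

71 steps


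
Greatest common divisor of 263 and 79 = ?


263 = 3 * 79 + 26
79 = 3 * 26 + 1
26 = 26 * 1 + 0
GCD = 1


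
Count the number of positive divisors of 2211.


2211 = 3^1 × 11^1 × 67^1
d(2211) = (1+1) × (1+1) × (1+1) = 8

8 divisors


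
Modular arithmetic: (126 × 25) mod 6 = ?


126 × 25 = 3150
3150 mod 6 = 0


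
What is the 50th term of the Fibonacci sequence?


Sequence: 1, 1, 2, 3, 5, 8, 13, 21, 34, 55, 89, 144, 233, 377, 610, 987, 1597, 2584, 4181, 6765, 10946, 17711, 28657, 46368, 75025, 121393, 196418, 317811, 514229, 832040, 1346269, 2178309, 3524578, 5702887, 9227465, 14930352, 24157817, 39088169, 63245986, 102334155, 165580141, 267914296, 433494437, 701408733, 1134903170, 1836311903, 2971215073, 4807526976, 7778742049, 12586269025
F(50) = 12586269025


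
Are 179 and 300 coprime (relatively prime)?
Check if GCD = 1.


Euclidean algorithm:
300 = 1 * 179 + 121
179 = 1 * 121 + 58
121 = 2 * 58 + 5
58 = 11 * 5 + 3
5 = 1 * 3 + 2
3 = 1 * 2 + 1
2 = 2 * 1 + 0
GCD(179, 300) = 1

Yes, coprime (GCD = 1)


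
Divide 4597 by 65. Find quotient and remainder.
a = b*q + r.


4597 = 65 * 70 + 47
Check: 4550 + 47 = 4597

q = 70, r = 47


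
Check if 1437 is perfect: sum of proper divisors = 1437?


Proper divisors of 1437: 1, 3, 479
Sum = 1 + 3 + 479 = 483

No, 1437 is not perfect (483 ≠ 1437)


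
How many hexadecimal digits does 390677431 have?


390677431 in base 16 = 174943B7
Number of digits = 8

8 digits (base 16)


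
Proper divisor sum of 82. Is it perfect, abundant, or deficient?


Proper divisors: 1, 2, 41
Sum = 1 + 2 + 41 = 44
44 < 82 → deficient

s(82) = 44 (deficient)


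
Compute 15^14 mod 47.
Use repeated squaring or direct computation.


15^1 mod 47 = 15
15^2 mod 47 = 37
15^3 mod 47 = 38
15^4 mod 47 = 6
15^5 mod 47 = 43
15^6 mod 47 = 34
15^7 mod 47 = 40
15^8 mod 47 = 36
15^9 mod 47 = 23
15^10 mod 47 = 16
15^11 mod 47 = 5
15^12 mod 47 = 28
15^13 mod 47 = 44
15^14 mod 47 = 2


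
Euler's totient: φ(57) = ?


57 = 3 × 19
Prime factors: 3, 19
φ(57) = 57 × (1-1/3) × (1-1/19)
= 57 × 2/3 × 18/19 = 36

φ(57) = 36


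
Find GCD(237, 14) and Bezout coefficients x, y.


Tabular extended Euclidean (each row: r = 237*s + 14*t):
r=237, s=1, t=0
r=14, s=0, t=1
q=16: r=13, s=1, t=-16   [237*(1) + 14*(-16) = 13]
q=1: r=1, s=-1, t=17   [237*(-1) + 14*(17) = 1]
q=13: r=0, s=14, t=-237   [237*(14) + 14*(-237) = 0]
GCD = 1; from the row with r=1: x=-1, y=17
Check: 237*(-1) + 14*(17) = -237 + 238 = 1

GCD = 1, x = -1, y = 17


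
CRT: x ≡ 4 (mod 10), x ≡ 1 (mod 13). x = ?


M = 10*13 = 130
M1 = M/10 = 13, M2 = M/13 = 10
M1^(-1) mod 10 = 7, M2^(-1) mod 13 = 4
x = 4*13*7 + 1*10*4 = 404
404 mod 130 = 14
Check: 14 mod 10 = 4 ✓, 14 mod 13 = 1 ✓

x ≡ 14 (mod 130)


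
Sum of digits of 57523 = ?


5 + 7 + 5 + 2 + 3 = 22


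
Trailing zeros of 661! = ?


floor(661/5) = 132
floor(661/25) = 26
floor(661/125) = 5
floor(661/625) = 1
Total = 164

164 trailing zeros


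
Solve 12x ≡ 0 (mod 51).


GCD(12, 51) = 3 divides 0
Divide: 4x ≡ 0 (mod 17)
x ≡ 0 (mod 17)


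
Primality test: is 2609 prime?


Check divisors up to sqrt(2609) = 51.0784
No divisors found.
2609 is prime.

Yes, 2609 is prime


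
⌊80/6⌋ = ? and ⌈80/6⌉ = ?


80/6 = 13.3333
floor = 13
ceil = 14

floor = 13, ceil = 14


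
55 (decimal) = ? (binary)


55 (base 10) = 55 (decimal)
55 (decimal) = 110111 (base 2)


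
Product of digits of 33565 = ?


3 × 3 × 5 × 6 × 5 = 1350


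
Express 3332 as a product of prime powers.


3332 / 2 = 1666
1666 / 2 = 833
833 / 7 = 119
119 / 7 = 17
17 / 17 = 1
3332 = 2^2 × 7^2 × 17


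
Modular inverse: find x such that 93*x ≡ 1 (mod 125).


Use the extended Euclidean algorithm on (125, 93); each row r = 125*s + 93*t:
r=125, s=1, t=0
r=93, s=0, t=1
q=1: r=32, s=1, t=-1   [125*(1) + 93*(-1) = 32]
q=2: r=29, s=-2, t=3   [125*(-2) + 93*(3) = 29]
q=1: r=3, s=3, t=-4   [125*(3) + 93*(-4) = 3]
q=9: r=2, s=-29, t=39   [125*(-29) + 93*(39) = 2]
q=1: r=1, s=32, t=-43   [125*(32) + 93*(-43) = 1]
q=2: r=0, s=-93, t=125   [125*(-93) + 93*(125) = 0]
GCD = 1 with t = -43, so 93*(-43) ≡ 1 (mod 125)
Inverse = -43 mod 125 = 82
Check: 93 * 82 = 7626 ≡ 1 (mod 125)

93^(-1) ≡ 82 (mod 125)


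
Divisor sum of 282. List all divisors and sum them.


Divisors of 282: 1, 2, 3, 6, 47, 94, 141, 282
Sum = 1 + 2 + 3 + 6 + 47 + 94 + 141 + 282 = 576

σ(282) = 576


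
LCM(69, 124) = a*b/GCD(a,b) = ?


GCD(69, 124) = 1
LCM = 69*124/1 = 8556/1 = 8556

LCM = 8556


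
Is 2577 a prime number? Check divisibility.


2577 / 3 = 859 (exact division)
2577 is NOT prime.

No, 2577 is not prime


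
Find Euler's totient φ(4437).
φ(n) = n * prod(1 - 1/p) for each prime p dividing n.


4437 = 3^2 × 17 × 29
Prime factors: 3, 17, 29
φ(4437) = 4437 × (1-1/3) × (1-1/17) × (1-1/29)
= 4437 × 2/3 × 16/17 × 28/29 = 2688

φ(4437) = 2688


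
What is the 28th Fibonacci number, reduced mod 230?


F(k) mod 230 for k=1..28:
1, 1, 2, 3, 5, 8, 13, 21, 34, 55, 89, 144, 3, 147, 150, 67, 217, 54, 41, 95, 136, 1, 137, 138, 45, 183, 228, 181
F(28) mod 230 = 181


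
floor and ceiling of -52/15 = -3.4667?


-52/15 = -3.4667
floor = -4
ceil = -3

floor = -4, ceil = -3


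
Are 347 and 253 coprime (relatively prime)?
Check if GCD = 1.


Euclidean algorithm:
347 = 1 * 253 + 94
253 = 2 * 94 + 65
94 = 1 * 65 + 29
65 = 2 * 29 + 7
29 = 4 * 7 + 1
7 = 7 * 1 + 0
GCD(347, 253) = 1

Yes, coprime (GCD = 1)


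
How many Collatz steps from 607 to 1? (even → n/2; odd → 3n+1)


607 → 1822 → 911 → 2734 → 1367 → 4102 → 2051 → 6154 → 3077 → 9232 → 4616 → 2308 → 1154 → 577 → 1732 → 866 → 433 → 1300 → 650 → 325 → 976 → 488 → 244 → 122 → 61 → 184 → 92 → 46 → 23 → 70 → 35 → 106 → 53 → 160 → 80 → 40 → 20 → 10 → 5 → 16 → 8 → 4 → 2 → 1
Total steps = 43

43 steps


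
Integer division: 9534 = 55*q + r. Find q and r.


9534 = 55 * 173 + 19
Check: 9515 + 19 = 9534

q = 173, r = 19


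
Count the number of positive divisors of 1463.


1463 = 7^1 × 11^1 × 19^1
d(1463) = (1+1) × (1+1) × (1+1) = 8

8 divisors


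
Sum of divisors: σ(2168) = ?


Divisors of 2168: 1, 2, 4, 8, 271, 542, 1084, 2168
Sum = 1 + 2 + 4 + 8 + 271 + 542 + 1084 + 2168 = 4080

σ(2168) = 4080


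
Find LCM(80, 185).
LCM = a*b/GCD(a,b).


GCD(80, 185) = 5
LCM = 80*185/5 = 14800/5 = 2960

LCM = 2960


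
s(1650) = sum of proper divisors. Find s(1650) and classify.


Proper divisors: 1, 2, 3, 5, 6, 10, 11, 15, 22, 25, 30, 33, 50, 55, 66, 75, 110, 150, 165, 275, 330, 550, 825
Sum = 1 + 2 + 3 + 5 + 6 + 10 + 11 + 15 + 22 + 25 + 30 + 33 + 50 + 55 + 66 + 75 + 110 + 150 + 165 + 275 + 330 + 550 + 825 = 2814
2814 > 1650 → abundant

s(1650) = 2814 (abundant)


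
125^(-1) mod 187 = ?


Use the extended Euclidean algorithm on (187, 125); each row r = 187*s + 125*t:
r=187, s=1, t=0
r=125, s=0, t=1
q=1: r=62, s=1, t=-1   [187*(1) + 125*(-1) = 62]
q=2: r=1, s=-2, t=3   [187*(-2) + 125*(3) = 1]
q=62: r=0, s=125, t=-187   [187*(125) + 125*(-187) = 0]
GCD = 1 with t = 3, so 125*(3) ≡ 1 (mod 187)
Inverse = 3 mod 187 = 3
Check: 125 * 3 = 375 ≡ 1 (mod 187)

125^(-1) ≡ 3 (mod 187)


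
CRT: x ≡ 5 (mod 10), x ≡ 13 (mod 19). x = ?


M = 10*19 = 190
M1 = M/10 = 19, M2 = M/19 = 10
M1^(-1) mod 10 = 9, M2^(-1) mod 19 = 2
x = 5*19*9 + 13*10*2 = 1115
1115 mod 190 = 165
Check: 165 mod 10 = 5 ✓, 165 mod 19 = 13 ✓

x ≡ 165 (mod 190)


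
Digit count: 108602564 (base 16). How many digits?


108602564 in base 16 = 67924C4
Number of digits = 7

7 digits (base 16)


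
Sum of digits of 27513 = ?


2 + 7 + 5 + 1 + 3 = 18


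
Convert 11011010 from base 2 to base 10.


11011010 (base 2) = 218 (decimal)
218 (decimal) = 218 (base 10)


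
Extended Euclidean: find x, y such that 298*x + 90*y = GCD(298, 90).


Tabular extended Euclidean (each row: r = 298*s + 90*t):
r=298, s=1, t=0
r=90, s=0, t=1
q=3: r=28, s=1, t=-3   [298*(1) + 90*(-3) = 28]
q=3: r=6, s=-3, t=10   [298*(-3) + 90*(10) = 6]
q=4: r=4, s=13, t=-43   [298*(13) + 90*(-43) = 4]
q=1: r=2, s=-16, t=53   [298*(-16) + 90*(53) = 2]
q=2: r=0, s=45, t=-149   [298*(45) + 90*(-149) = 0]
GCD = 2; from the row with r=2: x=-16, y=53
Check: 298*(-16) + 90*(53) = -4768 + 4770 = 2

GCD = 2, x = -16, y = 53


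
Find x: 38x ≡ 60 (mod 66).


GCD(38, 66) = 2 divides 60
Divide: 19x ≡ 30 (mod 33)
x ≡ 12 (mod 33)


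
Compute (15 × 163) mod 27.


15 × 163 = 2445
2445 mod 27 = 15


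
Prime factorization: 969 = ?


969 / 3 = 323
323 / 17 = 19
19 / 19 = 1
969 = 3 × 17 × 19


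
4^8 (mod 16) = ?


4^1 mod 16 = 4
4^2 mod 16 = 0
4^3 mod 16 = 0
4^4 mod 16 = 0
4^5 mod 16 = 0
4^6 mod 16 = 0
4^7 mod 16 = 0
4^8 mod 16 = 0


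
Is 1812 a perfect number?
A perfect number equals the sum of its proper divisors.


Proper divisors of 1812: 1, 2, 3, 4, 6, 12, 151, 302, 453, 604, 906
Sum = 1 + 2 + 3 + 4 + 6 + 12 + 151 + 302 + 453 + 604 + 906 = 2444

No, 1812 is not perfect (2444 ≠ 1812)


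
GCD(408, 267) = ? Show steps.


408 = 1 * 267 + 141
267 = 1 * 141 + 126
141 = 1 * 126 + 15
126 = 8 * 15 + 6
15 = 2 * 6 + 3
6 = 2 * 3 + 0
GCD = 3


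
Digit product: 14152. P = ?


1 × 4 × 1 × 5 × 2 = 40


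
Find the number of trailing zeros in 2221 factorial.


floor(2221/5) = 444
floor(2221/25) = 88
floor(2221/125) = 17
floor(2221/625) = 3
Total = 552

552 trailing zeros


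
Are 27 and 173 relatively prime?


Euclidean algorithm:
173 = 6 * 27 + 11
27 = 2 * 11 + 5
11 = 2 * 5 + 1
5 = 5 * 1 + 0
GCD(27, 173) = 1

Yes, coprime (GCD = 1)


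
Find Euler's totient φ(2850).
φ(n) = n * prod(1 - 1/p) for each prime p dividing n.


2850 = 2 × 3 × 5^2 × 19
Prime factors: 2, 3, 5, 19
φ(2850) = 2850 × (1-1/2) × (1-1/3) × (1-1/5) × (1-1/19)
= 2850 × 1/2 × 2/3 × 4/5 × 18/19 = 720

φ(2850) = 720


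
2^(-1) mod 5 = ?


Use the extended Euclidean algorithm on (5, 2); each row r = 5*s + 2*t:
r=5, s=1, t=0
r=2, s=0, t=1
q=2: r=1, s=1, t=-2   [5*(1) + 2*(-2) = 1]
q=2: r=0, s=-2, t=5   [5*(-2) + 2*(5) = 0]
GCD = 1 with t = -2, so 2*(-2) ≡ 1 (mod 5)
Inverse = -2 mod 5 = 3
Check: 2 * 3 = 6 ≡ 1 (mod 5)

2^(-1) ≡ 3 (mod 5)


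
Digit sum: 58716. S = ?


5 + 8 + 7 + 1 + 6 = 27


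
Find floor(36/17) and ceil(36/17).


36/17 = 2.1176
floor = 2
ceil = 3

floor = 2, ceil = 3


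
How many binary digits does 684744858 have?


684744858 in base 2 = 101000110100000110000010011010
Number of digits = 30

30 digits (base 2)


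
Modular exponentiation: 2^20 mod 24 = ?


2^1 mod 24 = 2
2^2 mod 24 = 4
2^3 mod 24 = 8
2^4 mod 24 = 16
2^5 mod 24 = 8
2^6 mod 24 = 16
2^7 mod 24 = 8
2^8 mod 24 = 16
2^9 mod 24 = 8
2^10 mod 24 = 16
2^11 mod 24 = 8
2^12 mod 24 = 16
2^13 mod 24 = 8
2^14 mod 24 = 16
2^15 mod 24 = 8
2^16 mod 24 = 16
2^17 mod 24 = 8
2^18 mod 24 = 16
2^19 mod 24 = 8
2^20 mod 24 = 16


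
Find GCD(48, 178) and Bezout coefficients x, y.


Tabular extended Euclidean (each row: r = 48*s + 178*t):
r=48, s=1, t=0
r=178, s=0, t=1
q=0: r=48, s=1, t=0   [48*(1) + 178*(0) = 48]
q=3: r=34, s=-3, t=1   [48*(-3) + 178*(1) = 34]
q=1: r=14, s=4, t=-1   [48*(4) + 178*(-1) = 14]
q=2: r=6, s=-11, t=3   [48*(-11) + 178*(3) = 6]
q=2: r=2, s=26, t=-7   [48*(26) + 178*(-7) = 2]
q=3: r=0, s=-89, t=24   [48*(-89) + 178*(24) = 0]
GCD = 2; from the row with r=2: x=26, y=-7
Check: 48*(26) + 178*(-7) = 1248 - 1246 = 2

GCD = 2, x = 26, y = -7


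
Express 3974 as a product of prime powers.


3974 / 2 = 1987
1987 / 1987 = 1
3974 = 2 × 1987


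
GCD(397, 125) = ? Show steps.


397 = 3 * 125 + 22
125 = 5 * 22 + 15
22 = 1 * 15 + 7
15 = 2 * 7 + 1
7 = 7 * 1 + 0
GCD = 1


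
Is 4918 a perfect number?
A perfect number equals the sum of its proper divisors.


Proper divisors of 4918: 1, 2, 2459
Sum = 1 + 2 + 2459 = 2462

No, 4918 is not perfect (2462 ≠ 4918)


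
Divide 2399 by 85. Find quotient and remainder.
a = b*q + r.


2399 = 85 * 28 + 19
Check: 2380 + 19 = 2399

q = 28, r = 19


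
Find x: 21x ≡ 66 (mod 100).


GCD(21, 100) = 1, unique solution
a^(-1) mod 100 = 81
x = 81 * 66 mod 100 = 46

x ≡ 46 (mod 100)


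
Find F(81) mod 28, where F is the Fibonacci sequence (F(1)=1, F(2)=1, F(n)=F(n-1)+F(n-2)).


F(k) mod 28 for k=1..81:
1, 1, 2, 3, 5, 8, 13, 21, 6, 27, 5, 4, 9, 13, 22, 7, 1, 8, 9, 17, 26, 15, 13, 0, 13, 13, 26, 11, 9, 20, 1, 21, 22, 15, 9, 24, 5, 1, 6, 7, 13, 20, 5, 25, 2, 27, 1, 0, 1, 1, 2, 3, 5, 8, 13, 21, 6, 27, 5, 4, 9, 13, 22, 7, 1, 8, 9, 17, 26, 15, 13, 0, 13, 13, 26, 11, 9, 20, 1, 21, 22
F(81) mod 28 = 22


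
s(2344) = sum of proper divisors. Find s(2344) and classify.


Proper divisors: 1, 2, 4, 8, 293, 586, 1172
Sum = 1 + 2 + 4 + 8 + 293 + 586 + 1172 = 2066
2066 < 2344 → deficient

s(2344) = 2066 (deficient)


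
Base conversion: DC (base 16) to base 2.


DC (base 16) = 220 (decimal)
220 (decimal) = 11011100 (base 2)


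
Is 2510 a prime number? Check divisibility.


2510 / 2 = 1255 (exact division)
2510 is NOT prime.

No, 2510 is not prime


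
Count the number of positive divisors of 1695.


1695 = 3^1 × 5^1 × 113^1
d(1695) = (1+1) × (1+1) × (1+1) = 8

8 divisors


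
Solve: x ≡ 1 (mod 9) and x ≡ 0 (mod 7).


M = 9*7 = 63
M1 = M/9 = 7, M2 = M/7 = 9
M1^(-1) mod 9 = 4, M2^(-1) mod 7 = 4
x = 1*7*4 + 0*9*4 = 28
28 mod 63 = 28
Check: 28 mod 9 = 1 ✓, 28 mod 7 = 0 ✓

x ≡ 28 (mod 63)


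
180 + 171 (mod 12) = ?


180 + 171 = 351
351 mod 12 = 3


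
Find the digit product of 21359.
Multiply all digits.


2 × 1 × 3 × 5 × 9 = 270


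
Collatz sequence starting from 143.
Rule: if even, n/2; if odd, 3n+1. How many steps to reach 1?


143 → 430 → 215 → 646 → 323 → 970 → 485 → 1456 → 728 → 364 → 182 → 91 → 274 → 137 → 412 → 206 → 103 → 310 → 155 → 466 → 233 → 700 → 350 → 175 → 526 → 263 → 790 → 395 → 1186 → 593 → 1780 → 890 → 445 → 1336 → 668 → 334 → 167 → 502 → 251 → 754 → 377 → 1132 → 566 → 283 → 850 → 425 → 1276 → 638 → 319 → 958 → 479 → 1438 → 719 → 2158 → 1079 → 3238 → 1619 → 4858 → 2429 → 7288 → 3644 → 1822 → 911 → 2734 → 1367 → 4102 → 2051 → 6154 → 3077 → 9232 → 4616 → 2308 → 1154 → 577 → 1732 → 866 → 433 → 1300 → 650 → 325 → 976 → 488 → 244 → 122 → 61 → 184 → 92 → 46 → 23 → 70 → 35 → 106 → 53 → 160 → 80 → 40 → 20 → 10 → 5 → 16 → 8 → 4 → 2 → 1
Total steps = 103

103 steps


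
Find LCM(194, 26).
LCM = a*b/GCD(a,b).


GCD(194, 26) = 2
LCM = 194*26/2 = 5044/2 = 2522

LCM = 2522


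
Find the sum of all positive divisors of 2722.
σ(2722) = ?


Divisors of 2722: 1, 2, 1361, 2722
Sum = 1 + 2 + 1361 + 2722 = 4086

σ(2722) = 4086


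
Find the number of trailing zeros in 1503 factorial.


floor(1503/5) = 300
floor(1503/25) = 60
floor(1503/125) = 12
floor(1503/625) = 2
Total = 374

374 trailing zeros


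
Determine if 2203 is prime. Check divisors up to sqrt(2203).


Check divisors up to sqrt(2203) = 46.9361
No divisors found.
2203 is prime.

Yes, 2203 is prime


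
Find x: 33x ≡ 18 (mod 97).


GCD(33, 97) = 1, unique solution
a^(-1) mod 97 = 50
x = 50 * 18 mod 97 = 27

x ≡ 27 (mod 97)


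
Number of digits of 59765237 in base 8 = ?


59765237 in base 8 = 343770765
Number of digits = 9

9 digits (base 8)


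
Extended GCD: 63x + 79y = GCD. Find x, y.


Tabular extended Euclidean (each row: r = 63*s + 79*t):
r=63, s=1, t=0
r=79, s=0, t=1
q=0: r=63, s=1, t=0   [63*(1) + 79*(0) = 63]
q=1: r=16, s=-1, t=1   [63*(-1) + 79*(1) = 16]
q=3: r=15, s=4, t=-3   [63*(4) + 79*(-3) = 15]
q=1: r=1, s=-5, t=4   [63*(-5) + 79*(4) = 1]
q=15: r=0, s=79, t=-63   [63*(79) + 79*(-63) = 0]
GCD = 1; from the row with r=1: x=-5, y=4
Check: 63*(-5) + 79*(4) = -315 + 316 = 1

GCD = 1, x = -5, y = 4


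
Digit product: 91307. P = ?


9 × 1 × 3 × 0 × 7 = 0


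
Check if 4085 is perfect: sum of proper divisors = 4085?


Proper divisors of 4085: 1, 5, 19, 43, 95, 215, 817
Sum = 1 + 5 + 19 + 43 + 95 + 215 + 817 = 1195

No, 4085 is not perfect (1195 ≠ 4085)


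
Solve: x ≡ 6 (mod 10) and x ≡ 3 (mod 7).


M = 10*7 = 70
M1 = M/10 = 7, M2 = M/7 = 10
M1^(-1) mod 10 = 3, M2^(-1) mod 7 = 5
x = 6*7*3 + 3*10*5 = 276
276 mod 70 = 66
Check: 66 mod 10 = 6 ✓, 66 mod 7 = 3 ✓

x ≡ 66 (mod 70)


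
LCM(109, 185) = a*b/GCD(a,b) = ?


GCD(109, 185) = 1
LCM = 109*185/1 = 20165/1 = 20165

LCM = 20165


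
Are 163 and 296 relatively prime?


Euclidean algorithm:
296 = 1 * 163 + 133
163 = 1 * 133 + 30
133 = 4 * 30 + 13
30 = 2 * 13 + 4
13 = 3 * 4 + 1
4 = 4 * 1 + 0
GCD(163, 296) = 1

Yes, coprime (GCD = 1)


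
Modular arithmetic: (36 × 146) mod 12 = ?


36 × 146 = 5256
5256 mod 12 = 0


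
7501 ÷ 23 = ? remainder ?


7501 = 23 * 326 + 3
Check: 7498 + 3 = 7501

q = 326, r = 3


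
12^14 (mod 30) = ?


12^1 mod 30 = 12
12^2 mod 30 = 24
12^3 mod 30 = 18
12^4 mod 30 = 6
12^5 mod 30 = 12
12^6 mod 30 = 24
12^7 mod 30 = 18
12^8 mod 30 = 6
12^9 mod 30 = 12
12^10 mod 30 = 24
12^11 mod 30 = 18
12^12 mod 30 = 6
12^13 mod 30 = 12
12^14 mod 30 = 24


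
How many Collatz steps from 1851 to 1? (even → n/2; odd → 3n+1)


1851 → 5554 → 2777 → 8332 → 4166 → 2083 → 6250 → 3125 → 9376 → 4688 → 2344 → 1172 → 586 → 293 → 880 → 440 → 220 → 110 → 55 → 166 → 83 → 250 → 125 → 376 → 188 → 94 → 47 → 142 → 71 → 214 → 107 → 322 → 161 → 484 → 242 → 121 → 364 → 182 → 91 → 274 → 137 → 412 → 206 → 103 → 310 → 155 → 466 → 233 → 700 → 350 → 175 → 526 → 263 → 790 → 395 → 1186 → 593 → 1780 → 890 → 445 → 1336 → 668 → 334 → 167 → 502 → 251 → 754 → 377 → 1132 → 566 → 283 → 850 → 425 → 1276 → 638 → 319 → 958 → 479 → 1438 → 719 → 2158 → 1079 → 3238 → 1619 → 4858 → 2429 → 7288 → 3644 → 1822 → 911 → 2734 → 1367 → 4102 → 2051 → 6154 → 3077 → 9232 → 4616 → 2308 → 1154 → 577 → 1732 → 866 → 433 → 1300 → 650 → 325 → 976 → 488 → 244 → 122 → 61 → 184 → 92 → 46 → 23 → 70 → 35 → 106 → 53 → 160 → 80 → 40 → 20 → 10 → 5 → 16 → 8 → 4 → 2 → 1
Total steps = 130

130 steps


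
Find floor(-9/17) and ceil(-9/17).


-9/17 = -0.5294
floor = -1
ceil = 0

floor = -1, ceil = 0


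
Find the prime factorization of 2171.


2171 / 13 = 167
167 / 167 = 1
2171 = 13 × 167


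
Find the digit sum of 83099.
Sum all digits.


8 + 3 + 0 + 9 + 9 = 29


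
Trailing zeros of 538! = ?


floor(538/5) = 107
floor(538/25) = 21
floor(538/125) = 4
Total = 132

132 trailing zeros


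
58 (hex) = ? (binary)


58 (base 16) = 88 (decimal)
88 (decimal) = 1011000 (base 2)


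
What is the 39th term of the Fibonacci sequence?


Sequence: 1, 1, 2, 3, 5, 8, 13, 21, 34, 55, 89, 144, 233, 377, 610, 987, 1597, 2584, 4181, 6765, 10946, 17711, 28657, 46368, 75025, 121393, 196418, 317811, 514229, 832040, 1346269, 2178309, 3524578, 5702887, 9227465, 14930352, 24157817, 39088169, 63245986
F(39) = 63245986


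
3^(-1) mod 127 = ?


Use the extended Euclidean algorithm on (127, 3); each row r = 127*s + 3*t:
r=127, s=1, t=0
r=3, s=0, t=1
q=42: r=1, s=1, t=-42   [127*(1) + 3*(-42) = 1]
q=3: r=0, s=-3, t=127   [127*(-3) + 3*(127) = 0]
GCD = 1 with t = -42, so 3*(-42) ≡ 1 (mod 127)
Inverse = -42 mod 127 = 85
Check: 3 * 85 = 255 ≡ 1 (mod 127)

3^(-1) ≡ 85 (mod 127)


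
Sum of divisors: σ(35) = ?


Divisors of 35: 1, 5, 7, 35
Sum = 1 + 5 + 7 + 35 = 48

σ(35) = 48


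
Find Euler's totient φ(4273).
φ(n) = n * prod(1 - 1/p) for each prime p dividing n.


4273 = 4273
Prime factors: 4273
φ(4273) = 4273 × (1-1/4273)
= 4273 × 4272/4273 = 4272

φ(4273) = 4272


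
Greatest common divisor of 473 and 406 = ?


473 = 1 * 406 + 67
406 = 6 * 67 + 4
67 = 16 * 4 + 3
4 = 1 * 3 + 1
3 = 3 * 1 + 0
GCD = 1


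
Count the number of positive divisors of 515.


515 = 5^1 × 103^1
d(515) = (1+1) × (1+1) = 4

4 divisors


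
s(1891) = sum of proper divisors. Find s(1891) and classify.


Proper divisors: 1, 31, 61
Sum = 1 + 31 + 61 = 93
93 < 1891 → deficient

s(1891) = 93 (deficient)


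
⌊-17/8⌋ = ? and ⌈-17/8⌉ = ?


-17/8 = -2.1250
floor = -3
ceil = -2

floor = -3, ceil = -2
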